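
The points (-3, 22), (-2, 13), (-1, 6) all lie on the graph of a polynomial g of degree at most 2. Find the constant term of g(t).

Write g(t) = at^2 + bt + c. Substituting each data point gives a linear system:
  9a - 3b + c = 22
  4a - 2b + c = 13
  a - b + c = 6
Solving the system yields a = 1, b = -4, c = 1.
So g(t) = t^2 - 4t + 1.
The constant term is 1.

1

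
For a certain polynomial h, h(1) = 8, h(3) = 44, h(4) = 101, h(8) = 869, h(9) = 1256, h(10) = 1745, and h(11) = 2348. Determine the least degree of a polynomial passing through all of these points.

3

Divided differences on the nodes 1, 3, 4, 8, 9, 10, 11:
  order 0: 8  44  101  869  1256  1745  2348
  order 1: 18  57  192  387  489  603
  order 2: 13  27  39  51  57
  order 3: 2  2  2  2
  order 4: 0  0  0
  order 5: 0  0
  order 6: 0
The order-3 divided differences are all 2 (nonzero) and every higher order vanishes, so the data lies on a polynomial of degree exactly 3.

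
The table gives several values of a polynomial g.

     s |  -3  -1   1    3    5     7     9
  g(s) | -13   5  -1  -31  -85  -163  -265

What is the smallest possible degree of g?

2

Forward differences of the values at s = -3, -1, 1, 3, 5, 7, 9:
  g  : -13  5  -1  -31  -85  -163  -265
  Δ  : 18  -6  -30  -54  -78  -102
  Δ^2: -24  -24  -24  -24  -24
  Δ^3: 0  0  0  0
  Δ^4: 0  0  0
  Δ^5: 0  0
  Δ^6: 0
The second differences are constant (-24) and nonzero, while all higher differences vanish, so the minimal degree is 2.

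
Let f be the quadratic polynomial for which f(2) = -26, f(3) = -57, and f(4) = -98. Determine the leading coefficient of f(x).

Write f(x) = ax^2 + bx + c. Substituting each data point gives a linear system:
  4a + 2b + c = -26
  9a + 3b + c = -57
  16a + 4b + c = -98
Solving the system yields a = -5, b = -6, c = 6.
So f(x) = -5x^2 - 6x + 6.
The leading coefficient is -5.

-5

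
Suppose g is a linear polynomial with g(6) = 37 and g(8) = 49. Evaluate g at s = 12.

73

Using the Lagrange interpolation formula with nodes 6, 8:
  L_0(s) = (s - 8) / -2
  L_1(s) = (s - 6) / 2
Then g(s) = 37·L_0(s) + 49·L_1(s).
Expanding and collecting terms gives g(s) = 6s + 1.
Evaluating at s = 12: g(12) = 73.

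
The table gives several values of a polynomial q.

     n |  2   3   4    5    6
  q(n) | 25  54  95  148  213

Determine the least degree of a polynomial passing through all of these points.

Forward differences of the values at n = 2, 3, 4, 5, 6:
  q  : 25  54  95  148  213
  Δ  : 29  41  53  65
  Δ^2: 12  12  12
  Δ^3: 0  0
  Δ^4: 0
The second differences are constant (12) and nonzero, while all higher differences vanish, so the minimal degree is 2.

2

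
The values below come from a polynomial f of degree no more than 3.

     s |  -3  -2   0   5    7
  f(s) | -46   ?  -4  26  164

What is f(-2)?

-16

The 4 known points determine the degree-3 polynomial uniquely.
Write f(s) = as^3 + bs^2 + cs + d. Substituting each data point gives a linear system:
  -27a + 9b - 3c + d = -46
  d = -4
  125a + 25b + 5c + d = 26
  343a + 49b + 7c + d = 164
Solving the system yields a = 1, b = -3, c = -4, d = -4.
So f(s) = s^3 - 3s^2 - 4s - 4.
Then f(-2) = -16.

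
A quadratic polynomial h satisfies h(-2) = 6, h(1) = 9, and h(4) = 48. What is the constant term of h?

4

Write h(t) = at^2 + bt + c. Substituting each data point gives a linear system:
  4a - 2b + c = 6
  a + b + c = 9
  16a + 4b + c = 48
Solving the system yields a = 2, b = 3, c = 4.
So h(t) = 2t² + 3t + 4.
The constant term is 4.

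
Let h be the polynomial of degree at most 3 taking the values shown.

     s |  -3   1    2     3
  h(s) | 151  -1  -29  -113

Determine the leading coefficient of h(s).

Write h(s) = as^3 + bs^2 + cs + d. Substituting each data point gives a linear system:
  -27a + 9b - 3c + d = 151
  a + b + c + d = -1
  8a + 4b + 2c + d = -29
  27a + 9b + 3c + d = -113
Solving the system yields a = -5, b = 2, c = 1, d = 1.
So h(s) = -5s³ + 2s² + s + 1.
The leading coefficient is -5.

-5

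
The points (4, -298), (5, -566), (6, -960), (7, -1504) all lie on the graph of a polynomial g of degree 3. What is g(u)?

g(u) = -4u^3 - 3u^2 + 3u - 6

Using the Lagrange interpolation formula with nodes 4, 5, 6, 7:
  L_0(u) = (u - 5)(u - 6)(u - 7) / -6
  L_1(u) = (u - 4)(u - 6)(u - 7) / 2
  L_2(u) = (u - 4)(u - 5)(u - 7) / -2
  L_3(u) = (u - 4)(u - 5)(u - 6) / 6
Then g(u) = -298·L_0(u) - 566·L_1(u) - 960·L_2(u) - 1504·L_3(u).
Expanding and collecting terms gives g(u) = -4u^3 - 3u^2 + 3u - 6.
Check: g(6) = -960. ✓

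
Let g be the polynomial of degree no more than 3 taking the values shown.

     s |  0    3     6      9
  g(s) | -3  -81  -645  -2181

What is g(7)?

-1025

Using the Lagrange interpolation formula with nodes 0, 3, 6, 9:
  L_0(s) = (s - 3)(s - 6)(s - 9) / -162
  L_1(s) = s(s - 6)(s - 9) / 54
  L_2(s) = s(s - 3)(s - 9) / -54
  L_3(s) = s(s - 3)(s - 6) / 162
Then g(s) = -3·L_0(s) - 81·L_1(s) - 645·L_2(s) - 2181·L_3(s).
Expanding and collecting terms gives g(s) = -3s^3 + s - 3.
Evaluating at s = 7: g(7) = -1025.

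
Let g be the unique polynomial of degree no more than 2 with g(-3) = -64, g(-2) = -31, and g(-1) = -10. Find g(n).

g(n) = -6n^2 + 3n - 1

Write g(n) = an^2 + bn + c. Substituting each data point gives a linear system:
  9a - 3b + c = -64
  4a - 2b + c = -31
  a - b + c = -10
Solving the system yields a = -6, b = 3, c = -1.
So g(n) = -6n^2 + 3n - 1.
Check: g(-3) = -64. ✓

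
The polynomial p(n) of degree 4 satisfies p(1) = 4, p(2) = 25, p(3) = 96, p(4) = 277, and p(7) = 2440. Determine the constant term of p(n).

Write p(n) = an^4 + bn^3 + cn^2 + dn + e. Substituting each data point gives a linear system:
  a + b + c + d + e = 4
  16a + 8b + 4c + 2d + e = 25
  81a + 27b + 9c + 3d + e = 96
  256a + 64b + 16c + 4d + e = 277
  2401a + 343b + 49c + 7d + e = 2440
Solving the system yields a = 1, b = 0, c = 0, d = 6, e = -3.
So p(n) = n^4 + 6n - 3.
The constant term is -3.

-3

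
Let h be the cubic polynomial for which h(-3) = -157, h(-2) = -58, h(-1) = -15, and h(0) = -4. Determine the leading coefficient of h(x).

Write h(x) = ax^3 + bx^2 + cx + d. Substituting each data point gives a linear system:
  -27a + 9b - 3c + d = -157
  -8a + 4b - 2c + d = -58
  -a + b - c + d = -15
  d = -4
Solving the system yields a = 4, b = -4, c = 3, d = -4.
So h(x) = 4x^3 - 4x^2 + 3x - 4.
The leading coefficient is 4.

4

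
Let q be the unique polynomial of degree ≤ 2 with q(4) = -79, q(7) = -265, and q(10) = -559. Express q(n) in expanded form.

Write q(n) = an^2 + bn + c. Substituting each data point gives a linear system:
  16a + 4b + c = -79
  49a + 7b + c = -265
  100a + 10b + c = -559
Solving the system yields a = -6, b = 4, c = 1.
So q(n) = -6n² + 4n + 1.
Check: q(4) = -79. ✓

q(n) = -6n^2 + 4n + 1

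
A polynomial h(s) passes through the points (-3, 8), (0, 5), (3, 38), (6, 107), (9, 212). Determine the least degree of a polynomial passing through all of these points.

2

Forward differences of the values at s = -3, 0, 3, 6, 9:
  h  : 8  5  38  107  212
  Δ  : -3  33  69  105
  Δ^2: 36  36  36
  Δ^3: 0  0
  Δ^4: 0
The second differences are constant (36) and nonzero, while all higher differences vanish, so the minimal degree is 2.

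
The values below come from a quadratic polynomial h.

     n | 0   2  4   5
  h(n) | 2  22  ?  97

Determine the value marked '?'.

66

The 3 known points determine the degree-2 polynomial uniquely.
Write h(n) = an^2 + bn + c. Substituting each data point gives a linear system:
  c = 2
  4a + 2b + c = 22
  25a + 5b + c = 97
Solving the system yields a = 3, b = 4, c = 2.
So h(n) = 3n^2 + 4n + 2.
Then h(4) = 66.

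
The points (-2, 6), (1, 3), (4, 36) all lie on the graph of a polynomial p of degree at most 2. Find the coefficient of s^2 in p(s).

2

Write p(s) = as^2 + bs + c. Substituting each data point gives a linear system:
  4a - 2b + c = 6
  a + b + c = 3
  16a + 4b + c = 36
Solving the system yields a = 2, b = 1, c = 0.
So p(s) = 2s^2 + s.
The leading coefficient is 2.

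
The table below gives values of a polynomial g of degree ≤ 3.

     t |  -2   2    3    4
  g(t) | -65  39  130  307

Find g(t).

Write g(t) = at^3 + bt^2 + ct + d. Substituting each data point gives a linear system:
  -8a + 4b - 2c + d = -65
  8a + 4b + 2c + d = 39
  27a + 9b + 3c + d = 130
  64a + 16b + 4c + d = 307
Solving the system yields a = 5, b = -2, c = 6, d = -5.
So g(t) = 5t³ - 2t² + 6t - 5.
Check: g(3) = 130. ✓

g(t) = 5t^3 - 2t^2 + 6t - 5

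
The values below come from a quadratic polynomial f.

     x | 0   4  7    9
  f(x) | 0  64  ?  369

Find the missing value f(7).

The 3 known points determine the degree-2 polynomial uniquely.
Write f(x) = ax^2 + bx + c. Substituting each data point gives a linear system:
  c = 0
  16a + 4b + c = 64
  81a + 9b + c = 369
Solving the system yields a = 5, b = -4, c = 0.
So f(x) = 5x^2 - 4x.
Then f(7) = 217.

217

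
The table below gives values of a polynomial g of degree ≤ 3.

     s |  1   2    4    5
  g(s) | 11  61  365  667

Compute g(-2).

Using the Lagrange interpolation formula with nodes 1, 2, 4, 5:
  L_0(s) = (s - 2)(s - 4)(s - 5) / -12
  L_1(s) = (s - 1)(s - 4)(s - 5) / 6
  L_2(s) = (s - 1)(s - 2)(s - 5) / -6
  L_3(s) = (s - 1)(s - 2)(s - 4) / 12
Then g(s) = 11·L_0(s) + 61·L_1(s) + 365·L_2(s) + 667·L_3(s).
Expanding and collecting terms gives g(s) = 4s^3 + 6s^2 + 4s - 3.
Evaluating at s = -2: g(-2) = -19.

-19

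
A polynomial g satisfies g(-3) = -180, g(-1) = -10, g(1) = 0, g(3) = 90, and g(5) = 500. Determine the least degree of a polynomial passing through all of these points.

Forward differences of the values at n = -3, -1, 1, 3, 5:
  g  : -180  -10  0  90  500
  Δ  : 170  10  90  410
  Δ^2: -160  80  320
  Δ^3: 240  240
  Δ^4: 0
The third differences are constant (240) and nonzero, while all higher differences vanish, so the minimal degree is 3.

3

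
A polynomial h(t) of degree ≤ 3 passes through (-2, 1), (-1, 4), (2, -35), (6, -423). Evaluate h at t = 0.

Using the Lagrange interpolation formula with nodes -2, -1, 2, 6:
  L_0(t) = (t + 1)(t - 2)(t - 6) / -32
  L_1(t) = (t + 2)(t - 2)(t - 6) / 21
  L_2(t) = (t + 2)(t + 1)(t - 6) / -48
  L_3(t) = (t + 2)(t + 1)(t - 2) / 224
Then h(t) = 1·L_0(t) + 4·L_1(t) - 35·L_2(t) - 423·L_3(t).
Expanding and collecting terms gives h(t) = -t^3 - 5t^2 - 5t + 3.
Evaluating at t = 0: h(0) = 3.

3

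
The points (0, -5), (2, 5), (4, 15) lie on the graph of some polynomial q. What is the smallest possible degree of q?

1

Forward differences of the values at n = 0, 2, 4:
  q  : -5  5  15
  Δ  : 10  10
  Δ^2: 0
The first differences are constant (10) and nonzero, while all higher differences vanish, so the minimal degree is 1.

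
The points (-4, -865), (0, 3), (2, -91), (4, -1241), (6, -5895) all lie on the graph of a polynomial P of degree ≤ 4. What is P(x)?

Using the Lagrange interpolation formula with nodes -4, 0, 2, 4, 6:
  L_0(x) = x(x - 2)(x - 4)(x - 6) / 1920
  L_1(x) = (x + 4)(x - 2)(x - 4)(x - 6) / -192
  L_2(x) = (x + 4)x(x - 4)(x - 6) / 96
  L_3(x) = (x + 4)x(x - 2)(x - 6) / -128
  L_4(x) = (x + 4)x(x - 2)(x - 4) / 480
Then P(x) = -865·L_0(x) + 3·L_1(x) - 91·L_2(x) - 1241·L_3(x) - 5895·L_4(x).
Expanding and collecting terms gives P(x) = -4x⁴ - 3x³ - 2x² + x + 3.
Check: P(-4) = -865. ✓

P(x) = -4x^4 - 3x^3 - 2x^2 + x + 3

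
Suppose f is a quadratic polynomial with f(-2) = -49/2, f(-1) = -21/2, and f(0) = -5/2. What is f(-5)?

Write f(s) = as^2 + bs + c. Substituting each data point gives a linear system:
  4a - 2b + c = -49/2
  a - b + c = -21/2
  c = -5/2
Solving the system yields a = -3, b = 5, c = -5/2.
So f(s) = -3s² + 5s - 5/2.
Then f(-5) = -205/2.

-205/2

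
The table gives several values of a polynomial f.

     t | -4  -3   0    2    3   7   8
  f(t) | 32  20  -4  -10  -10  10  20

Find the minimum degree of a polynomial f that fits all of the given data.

2

Divided differences on the nodes -4, -3, 0, 2, 3, 7, 8:
  order 0: 32  20  -4  -10  -10  10  20
  order 1: -12  -8  -3  0  5  10
  order 2: 1  1  1  1  1
  order 3: 0  0  0  0
  order 4: 0  0  0
  order 5: 0  0
  order 6: 0
The order-2 divided differences are all 1 (nonzero) and every higher order vanishes, so the data lies on a polynomial of degree exactly 2.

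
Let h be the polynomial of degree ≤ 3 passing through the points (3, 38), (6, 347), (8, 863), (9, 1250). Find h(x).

h(x) = 2x^3 - 3x^2 + 4x - 1

Write h(x) = ax^3 + bx^2 + cx + d. Substituting each data point gives a linear system:
  27a + 9b + 3c + d = 38
  216a + 36b + 6c + d = 347
  512a + 64b + 8c + d = 863
  729a + 81b + 9c + d = 1250
Solving the system yields a = 2, b = -3, c = 4, d = -1.
So h(x) = 2x^3 - 3x^2 + 4x - 1.
Check: h(3) = 38. ✓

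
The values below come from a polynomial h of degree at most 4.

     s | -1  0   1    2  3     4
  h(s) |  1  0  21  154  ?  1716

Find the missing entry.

609

On equispaced nodes a degree-4 polynomial has vanishing fifth forward difference, so
  - h(-1) + 5·h(0) - 10·h(1) + 10·h(2) - 5·h(3) + h(4) = 0.
Substituting the known values and solving for h(3):
  -5·h(3) = -3045
  h(3) = 609.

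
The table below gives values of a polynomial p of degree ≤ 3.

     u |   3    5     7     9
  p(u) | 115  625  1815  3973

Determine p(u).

Using the Lagrange interpolation formula with nodes 3, 5, 7, 9:
  L_0(u) = (u - 5)(u - 7)(u - 9) / -48
  L_1(u) = (u - 3)(u - 7)(u - 9) / 16
  L_2(u) = (u - 3)(u - 5)(u - 9) / -16
  L_3(u) = (u - 3)(u - 5)(u - 7) / 48
Then p(u) = 115·L_0(u) + 625·L_1(u) + 1815·L_2(u) + 3973·L_3(u).
Expanding and collecting terms gives p(u) = 6u^3 - 5u^2 + u - 5.
Check: p(9) = 3973. ✓

p(u) = 6u^3 - 5u^2 + u - 5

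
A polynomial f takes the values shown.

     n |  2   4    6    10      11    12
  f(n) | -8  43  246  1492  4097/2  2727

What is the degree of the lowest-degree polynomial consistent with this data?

3

Divided differences on the nodes 2, 4, 6, 10, 11, 12:
  order 0: -8  43  246  1492  4097/2  2727
  order 1: 51/2  203/2  623/2  1113/2  1357/2
  order 2: 19  35  49  61
  order 3: 2  2  2
  order 4: 0  0
  order 5: 0
The order-3 divided differences are all 2 (nonzero) and every higher order vanishes, so the data lies on a polynomial of degree exactly 3.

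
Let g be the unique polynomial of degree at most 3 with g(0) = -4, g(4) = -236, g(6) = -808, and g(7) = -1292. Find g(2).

Using the Lagrange interpolation formula with nodes 0, 4, 6, 7:
  L_0(s) = (s - 4)(s - 6)(s - 7) / -168
  L_1(s) = s(s - 6)(s - 7) / 24
  L_2(s) = s(s - 4)(s - 7) / -12
  L_3(s) = s(s - 4)(s - 6) / 21
Then g(s) = -4·L_0(s) - 236·L_1(s) - 808·L_2(s) - 1292·L_3(s).
Expanding and collecting terms gives g(s) = -4s^3 + 2s^2 - 2s - 4.
Evaluating at s = 2: g(2) = -32.

-32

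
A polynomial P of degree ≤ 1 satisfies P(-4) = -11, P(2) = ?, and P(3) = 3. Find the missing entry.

The 2 known points determine the degree-1 polynomial uniquely.
Write P(t) = at + b. Substituting each data point gives a linear system:
  -4a + b = -11
  3a + b = 3
Solving the system yields a = 2, b = -3.
So P(t) = 2t - 3.
Then P(2) = 1.

1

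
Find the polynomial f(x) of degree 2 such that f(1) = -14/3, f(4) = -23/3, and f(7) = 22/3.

f(x) = x^2 - 6x + 1/3

Write f(x) = ax^2 + bx + c. Substituting each data point gives a linear system:
  a + b + c = -14/3
  16a + 4b + c = -23/3
  49a + 7b + c = 22/3
Solving the system yields a = 1, b = -6, c = 1/3.
So f(x) = x^2 - 6x + 1/3.
Check: f(1) = -14/3. ✓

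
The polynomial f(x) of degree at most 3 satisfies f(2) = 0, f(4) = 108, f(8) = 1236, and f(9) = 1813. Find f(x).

f(x) = 3x^3 - 4x^2 - 6x + 4

Using the Lagrange interpolation formula with nodes 2, 4, 8, 9:
  L_0(x) = (x - 4)(x - 8)(x - 9) / -84
  L_1(x) = (x - 2)(x - 8)(x - 9) / 40
  L_2(x) = (x - 2)(x - 4)(x - 9) / -24
  L_3(x) = (x - 2)(x - 4)(x - 8) / 35
Then f(x) = 0·L_0(x) + 108·L_1(x) + 1236·L_2(x) + 1813·L_3(x).
Expanding and collecting terms gives f(x) = 3x³ - 4x² - 6x + 4.
Check: f(4) = 108. ✓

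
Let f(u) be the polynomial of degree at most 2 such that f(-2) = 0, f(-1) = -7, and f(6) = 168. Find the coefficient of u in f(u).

Write f(u) = au^2 + bu + c. Substituting each data point gives a linear system:
  4a - 2b + c = 0
  a - b + c = -7
  36a + 6b + c = 168
Solving the system yields a = 4, b = 5, c = -6.
So f(u) = 4u² + 5u - 6.
The coefficient of u is 5.

5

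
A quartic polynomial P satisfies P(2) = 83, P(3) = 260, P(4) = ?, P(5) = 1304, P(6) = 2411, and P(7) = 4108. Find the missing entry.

The 5 known points determine the degree-4 polynomial uniquely.
Write P(x) = ax^4 + bx^3 + cx^2 + dx + e. Substituting each data point gives a linear system:
  16a + 8b + 4c + 2d + e = 83
  81a + 27b + 9c + 3d + e = 260
  625a + 125b + 25c + 5d + e = 1304
  1296a + 216b + 36c + 6d + e = 2411
  2401a + 343b + 49c + 7d + e = 4108
Solving the system yields a = 1, b = 4, c = 6, d = 6, e = -1.
So P(x) = x⁴ + 4x³ + 6x² + 6x - 1.
Then P(4) = 631.

631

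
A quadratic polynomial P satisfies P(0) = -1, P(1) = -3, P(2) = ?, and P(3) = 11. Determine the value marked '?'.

The 3 known points determine the degree-2 polynomial uniquely.
Write P(x) = ax^2 + bx + c. Substituting each data point gives a linear system:
  c = -1
  a + b + c = -3
  9a + 3b + c = 11
Solving the system yields a = 3, b = -5, c = -1.
So P(x) = 3x^2 - 5x - 1.
Then P(2) = 1.

1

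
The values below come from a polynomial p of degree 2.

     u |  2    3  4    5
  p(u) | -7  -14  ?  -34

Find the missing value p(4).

-23

On equispaced nodes a degree-2 polynomial has vanishing third forward difference, so
  - p(2) + 3·p(3) - 3·p(4) + p(5) = 0.
Substituting the known values and solving for p(4):
  -3·p(4) = 69
  p(4) = -23.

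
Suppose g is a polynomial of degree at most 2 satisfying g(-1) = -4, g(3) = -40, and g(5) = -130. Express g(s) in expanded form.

g(s) = -6s^2 + 3s + 5

Write g(s) = as^2 + bs + c. Substituting each data point gives a linear system:
  a - b + c = -4
  9a + 3b + c = -40
  25a + 5b + c = -130
Solving the system yields a = -6, b = 3, c = 5.
So g(s) = -6s^2 + 3s + 5.
Check: g(3) = -40. ✓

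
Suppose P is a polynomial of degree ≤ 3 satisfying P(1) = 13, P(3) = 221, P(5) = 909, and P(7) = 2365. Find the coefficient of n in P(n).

Write P(n) = an^3 + bn^2 + cn + d. Substituting each data point gives a linear system:
  a + b + c + d = 13
  27a + 9b + 3c + d = 221
  125a + 25b + 5c + d = 909
  343a + 49b + 7c + d = 2365
Solving the system yields a = 6, b = 6, c = 2, d = -1.
So P(n) = 6n^3 + 6n^2 + 2n - 1.
The coefficient of n is 2.

2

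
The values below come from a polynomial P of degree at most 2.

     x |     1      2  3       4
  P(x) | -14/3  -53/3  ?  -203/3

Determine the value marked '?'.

On equispaced nodes a degree-2 polynomial has vanishing third forward difference, so
  - P(1) + 3·P(2) - 3·P(3) + P(4) = 0.
Substituting the known values and solving for P(3):
  -3·P(3) = 116
  P(3) = -116/3.

-116/3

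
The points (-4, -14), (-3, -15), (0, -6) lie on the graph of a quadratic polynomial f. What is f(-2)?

-14

Write f(s) = as^2 + bs + c. Substituting each data point gives a linear system:
  16a - 4b + c = -14
  9a - 3b + c = -15
  c = -6
Solving the system yields a = 1, b = 6, c = -6.
So f(s) = s^2 + 6s - 6.
Then f(-2) = -14.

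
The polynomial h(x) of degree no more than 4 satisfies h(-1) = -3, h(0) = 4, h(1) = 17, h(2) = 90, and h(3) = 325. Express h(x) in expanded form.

h(x) = 2x^4 + 5x^3 + x^2 + 5x + 4

Using the Lagrange interpolation formula with nodes -1, 0, 1, 2, 3:
  L_0(x) = x(x - 1)(x - 2)(x - 3) / 24
  L_1(x) = (x + 1)(x - 1)(x - 2)(x - 3) / -6
  L_2(x) = (x + 1)x(x - 2)(x - 3) / 4
  L_3(x) = (x + 1)x(x - 1)(x - 3) / -6
  L_4(x) = (x + 1)x(x - 1)(x - 2) / 24
Then h(x) = -3·L_0(x) + 4·L_1(x) + 17·L_2(x) + 90·L_3(x) + 325·L_4(x).
Expanding and collecting terms gives h(x) = 2x⁴ + 5x³ + x² + 5x + 4.
Check: h(2) = 90. ✓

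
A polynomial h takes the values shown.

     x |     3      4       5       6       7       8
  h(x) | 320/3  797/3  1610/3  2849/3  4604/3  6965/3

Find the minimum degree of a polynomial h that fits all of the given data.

3

Forward differences of the values at x = 3, 4, 5, 6, 7, 8:
  h  : 320/3  797/3  1610/3  2849/3  4604/3  6965/3
  Δ  : 159  271  413  585  787
  Δ^2: 112  142  172  202
  Δ^3: 30  30  30
  Δ^4: 0  0
  Δ^5: 0
The third differences are constant (30) and nonzero, while all higher differences vanish, so the minimal degree is 3.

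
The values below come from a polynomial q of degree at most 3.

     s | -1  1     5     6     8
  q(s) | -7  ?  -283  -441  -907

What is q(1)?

-11

The 4 known points determine the degree-3 polynomial uniquely.
Write q(s) = as^3 + bs^2 + cs + d. Substituting each data point gives a linear system:
  -a + b - c + d = -7
  125a + 25b + 5c + d = -283
  216a + 36b + 6c + d = -441
  512a + 64b + 8c + d = -907
Solving the system yields a = -1, b = -6, c = -1, d = -3.
So q(s) = -s^3 - 6s^2 - s - 3.
Then q(1) = -11.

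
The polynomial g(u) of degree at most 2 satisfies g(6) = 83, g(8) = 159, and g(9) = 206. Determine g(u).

Write g(u) = au^2 + bu + c. Substituting each data point gives a linear system:
  36a + 6b + c = 83
  64a + 8b + c = 159
  81a + 9b + c = 206
Solving the system yields a = 3, b = -4, c = -1.
So g(u) = 3u² - 4u - 1.
Check: g(9) = 206. ✓

g(u) = 3u^2 - 4u - 1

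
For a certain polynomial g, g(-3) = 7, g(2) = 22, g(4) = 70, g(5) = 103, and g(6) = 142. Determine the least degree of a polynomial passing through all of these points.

Divided differences on the nodes -3, 2, 4, 5, 6:
  order 0: 7  22  70  103  142
  order 1: 3  24  33  39
  order 2: 3  3  3
  order 3: 0  0
  order 4: 0
The order-2 divided differences are all 3 (nonzero) and every higher order vanishes, so the data lies on a polynomial of degree exactly 2.

2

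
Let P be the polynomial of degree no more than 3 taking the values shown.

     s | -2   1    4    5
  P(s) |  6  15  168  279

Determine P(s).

P(s) = s^3 + 5s^2 + 5s + 4

Write P(s) = as^3 + bs^2 + cs + d. Substituting each data point gives a linear system:
  -8a + 4b - 2c + d = 6
  a + b + c + d = 15
  64a + 16b + 4c + d = 168
  125a + 25b + 5c + d = 279
Solving the system yields a = 1, b = 5, c = 5, d = 4.
So P(s) = s³ + 5s² + 5s + 4.
Check: P(5) = 279. ✓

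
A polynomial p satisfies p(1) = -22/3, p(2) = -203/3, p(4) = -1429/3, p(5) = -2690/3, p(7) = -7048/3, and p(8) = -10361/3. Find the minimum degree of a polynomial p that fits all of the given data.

3

Divided differences on the nodes 1, 2, 4, 5, 7, 8:
  order 0: -22/3  -203/3  -1429/3  -2690/3  -7048/3  -10361/3
  order 1: -181/3  -613/3  -1261/3  -2179/3  -3313/3
  order 2: -48  -72  -102  -126
  order 3: -6  -6  -6
  order 4: 0  0
  order 5: 0
The order-3 divided differences are all -6 (nonzero) and every higher order vanishes, so the data lies on a polynomial of degree exactly 3.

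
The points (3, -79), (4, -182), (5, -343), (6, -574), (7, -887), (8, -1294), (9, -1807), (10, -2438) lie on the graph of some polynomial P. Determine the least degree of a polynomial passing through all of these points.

3

Forward differences of the values at n = 3, 4, 5, 6, 7, 8, 9, 10:
  P  : -79  -182  -343  -574  -887  -1294  -1807  -2438
  Δ  : -103  -161  -231  -313  -407  -513  -631
  Δ^2: -58  -70  -82  -94  -106  -118
  Δ^3: -12  -12  -12  -12  -12
  Δ^4: 0  0  0  0
  Δ^5: 0  0  0
  Δ^6: 0  0
  Δ^7: 0
The third differences are constant (-12) and nonzero, while all higher differences vanish, so the minimal degree is 3.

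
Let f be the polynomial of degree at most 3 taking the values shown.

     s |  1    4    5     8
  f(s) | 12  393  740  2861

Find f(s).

Using the Lagrange interpolation formula with nodes 1, 4, 5, 8:
  L_0(s) = (s - 4)(s - 5)(s - 8) / -84
  L_1(s) = (s - 1)(s - 5)(s - 8) / 12
  L_2(s) = (s - 1)(s - 4)(s - 8) / -12
  L_3(s) = (s - 1)(s - 4)(s - 5) / 84
Then f(s) = 12·L_0(s) + 393·L_1(s) + 740·L_2(s) + 2861·L_3(s).
Expanding and collecting terms gives f(s) = 5s³ + 5s² - 3s + 5.
Check: f(5) = 740. ✓

f(s) = 5s^3 + 5s^2 - 3s + 5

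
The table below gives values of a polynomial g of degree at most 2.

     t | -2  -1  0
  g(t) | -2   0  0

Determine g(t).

g(t) = -t^2 - t

Write g(t) = at^2 + bt + c. Substituting each data point gives a linear system:
  4a - 2b + c = -2
  a - b + c = 0
  c = 0
Solving the system yields a = -1, b = -1, c = 0.
So g(t) = -t^2 - t.
Check: g(-1) = 0. ✓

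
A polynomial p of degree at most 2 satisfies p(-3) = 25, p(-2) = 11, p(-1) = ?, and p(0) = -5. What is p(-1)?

1

On equispaced nodes a degree-2 polynomial has vanishing third forward difference, so
  - p(-3) + 3·p(-2) - 3·p(-1) + p(0) = 0.
Substituting the known values and solving for p(-1):
  -3·p(-1) = -3
  p(-1) = 1.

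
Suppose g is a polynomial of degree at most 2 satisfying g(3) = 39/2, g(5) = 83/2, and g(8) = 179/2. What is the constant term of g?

3/2

Write g(x) = ax^2 + bx + c. Substituting each data point gives a linear system:
  9a + 3b + c = 39/2
  25a + 5b + c = 83/2
  64a + 8b + c = 179/2
Solving the system yields a = 1, b = 3, c = 3/2.
So g(x) = x^2 + 3x + 3/2.
The constant term is 3/2.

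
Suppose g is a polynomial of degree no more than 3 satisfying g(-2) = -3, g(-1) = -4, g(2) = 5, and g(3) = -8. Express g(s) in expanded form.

Write g(s) = as^3 + bs^2 + cs + d. Substituting each data point gives a linear system:
  -8a + 4b - 2c + d = -3
  -a + b - c + d = -4
  8a + 4b + 2c + d = 5
  27a + 9b + 3c + d = -8
Solving the system yields a = -1, b = 0, c = 6, d = 1.
So g(s) = -s^3 + 6s + 1.
Check: g(-1) = -4. ✓

g(s) = -s^3 + 6s + 1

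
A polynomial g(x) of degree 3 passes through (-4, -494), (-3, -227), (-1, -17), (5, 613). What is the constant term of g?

-2

Write g(x) = ax^3 + bx^2 + cx + d. Substituting each data point gives a linear system:
  -64a + 16b - 4c + d = -494
  -27a + 9b - 3c + d = -227
  -a + b - c + d = -17
  125a + 25b + 5c + d = 613
Solving the system yields a = 6, b = -6, c = 3, d = -2.
So g(x) = 6x³ - 6x² + 3x - 2.
The constant term is -2.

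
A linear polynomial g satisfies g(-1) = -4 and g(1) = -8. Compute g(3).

-12

Write g(t) = at + b. Substituting each data point gives a linear system:
  -a + b = -4
  a + b = -8
Solving the system yields a = -2, b = -6.
So g(t) = -2t - 6.
Then g(3) = -12.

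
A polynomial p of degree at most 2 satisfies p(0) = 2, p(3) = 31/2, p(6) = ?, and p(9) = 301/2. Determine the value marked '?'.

On equispaced nodes a degree-2 polynomial has vanishing third forward difference, so
  - p(0) + 3·p(3) - 3·p(6) + p(9) = 0.
Substituting the known values and solving for p(6):
  -3·p(6) = -195
  p(6) = 65.

65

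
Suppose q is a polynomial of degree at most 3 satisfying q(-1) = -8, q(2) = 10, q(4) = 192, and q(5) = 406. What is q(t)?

Using the Lagrange interpolation formula with nodes -1, 2, 4, 5:
  L_0(t) = (t - 2)(t - 4)(t - 5) / -90
  L_1(t) = (t + 1)(t - 4)(t - 5) / 18
  L_2(t) = (t + 1)(t - 2)(t - 5) / -10
  L_3(t) = (t + 1)(t - 2)(t - 4) / 18
Then q(t) = -8·L_0(t) + 10·L_1(t) + 192·L_2(t) + 406·L_3(t).
Expanding and collecting terms gives q(t) = 4t³ - 3t² - 3t - 4.
Check: q(-1) = -8. ✓

q(t) = 4t^3 - 3t^2 - 3t - 4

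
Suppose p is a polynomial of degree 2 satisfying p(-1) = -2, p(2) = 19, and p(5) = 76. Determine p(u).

p(u) = 2u^2 + 5u + 1

Write p(u) = au^2 + bu + c. Substituting each data point gives a linear system:
  a - b + c = -2
  4a + 2b + c = 19
  25a + 5b + c = 76
Solving the system yields a = 2, b = 5, c = 1.
So p(u) = 2u² + 5u + 1.
Check: p(-1) = -2. ✓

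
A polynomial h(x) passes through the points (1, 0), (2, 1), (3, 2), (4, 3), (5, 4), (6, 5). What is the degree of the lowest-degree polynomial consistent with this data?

1

Forward differences of the values at x = 1, 2, 3, 4, 5, 6:
  h  : 0  1  2  3  4  5
  Δ  : 1  1  1  1  1
  Δ^2: 0  0  0  0
  Δ^3: 0  0  0
  Δ^4: 0  0
  Δ^5: 0
The first differences are constant (1) and nonzero, while all higher differences vanish, so the minimal degree is 1.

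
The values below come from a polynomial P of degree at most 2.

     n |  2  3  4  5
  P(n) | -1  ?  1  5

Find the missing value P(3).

-1

The 3 known points determine the degree-2 polynomial uniquely.
Write P(n) = an^2 + bn + c. Substituting each data point gives a linear system:
  4a + 2b + c = -1
  16a + 4b + c = 1
  25a + 5b + c = 5
Solving the system yields a = 1, b = -5, c = 5.
So P(n) = n^2 - 5n + 5.
Then P(3) = -1.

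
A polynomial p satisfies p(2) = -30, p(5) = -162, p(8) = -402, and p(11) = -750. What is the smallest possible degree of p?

2

Forward differences of the values at t = 2, 5, 8, 11:
  p  : -30  -162  -402  -750
  Δ  : -132  -240  -348
  Δ^2: -108  -108
  Δ^3: 0
The second differences are constant (-108) and nonzero, while all higher differences vanish, so the minimal degree is 2.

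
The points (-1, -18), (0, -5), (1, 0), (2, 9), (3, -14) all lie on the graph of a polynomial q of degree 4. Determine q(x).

Using the Lagrange interpolation formula with nodes -1, 0, 1, 2, 3:
  L_0(x) = x(x - 1)(x - 2)(x - 3) / 24
  L_1(x) = (x + 1)(x - 1)(x - 2)(x - 3) / -6
  L_2(x) = (x + 1)x(x - 2)(x - 3) / 4
  L_3(x) = (x + 1)x(x - 1)(x - 3) / -6
  L_4(x) = (x + 1)x(x - 1)(x - 2) / 24
Then q(x) = -18·L_0(x) - 5·L_1(x) + 0·L_2(x) + 9·L_3(x) - 14·L_4(x).
Expanding and collecting terms gives q(x) = -2x⁴ + 6x³ - 2x² + 3x - 5.
Check: q(0) = -5. ✓

q(x) = -2x^4 + 6x^3 - 2x^2 + 3x - 5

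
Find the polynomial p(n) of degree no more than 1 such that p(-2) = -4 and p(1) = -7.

Write p(n) = an + b. Substituting each data point gives a linear system:
  -2a + b = -4
  a + b = -7
Solving the system yields a = -1, b = -6.
So p(n) = -n - 6.
Check: p(-2) = -4. ✓

p(n) = -n - 6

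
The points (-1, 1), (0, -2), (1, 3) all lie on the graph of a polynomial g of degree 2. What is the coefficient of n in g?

1

Write g(n) = an^2 + bn + c. Substituting each data point gives a linear system:
  a - b + c = 1
  c = -2
  a + b + c = 3
Solving the system yields a = 4, b = 1, c = -2.
So g(n) = 4n^2 + n - 2.
The coefficient of n is 1.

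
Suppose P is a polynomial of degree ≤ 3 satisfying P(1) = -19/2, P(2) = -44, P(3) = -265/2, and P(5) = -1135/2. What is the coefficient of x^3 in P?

Write P(x) = ax^3 + bx^2 + cx + d. Substituting each data point gives a linear system:
  a + b + c + d = -19/2
  8a + 4b + 2c + d = -44
  27a + 9b + 3c + d = -265/2
  125a + 25b + 5c + d = -1135/2
Solving the system yields a = -4, b = -3, c = 5/2, d = -5.
So P(x) = -4x³ - 3x² + (5/2)x - 5.
The leading coefficient is -4.

-4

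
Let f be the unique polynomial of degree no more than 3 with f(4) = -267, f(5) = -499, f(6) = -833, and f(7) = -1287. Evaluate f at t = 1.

-3

Forward differences of the values at t = 4, 5, 6, 7:
  f  : -267  -499  -833  -1287
  Δ  : -232  -334  -454
  Δ^2: -102  -120
  Δ^3: -18
The third differences are constant, confirming degree 3.
Interpolating (Newton forward form) and evaluating at t = 1 gives f(1) = -3.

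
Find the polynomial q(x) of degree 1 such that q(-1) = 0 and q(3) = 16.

q(x) = 4x + 4

Using the Lagrange interpolation formula with nodes -1, 3:
  L_0(x) = (x - 3) / -4
  L_1(x) = (x + 1) / 4
Then q(x) = 0·L_0(x) + 16·L_1(x).
Expanding and collecting terms gives q(x) = 4x + 4.
Check: q(3) = 16. ✓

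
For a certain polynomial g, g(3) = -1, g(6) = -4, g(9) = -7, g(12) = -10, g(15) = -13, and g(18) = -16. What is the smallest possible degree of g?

1

Forward differences of the values at s = 3, 6, 9, 12, 15, 18:
  g  : -1  -4  -7  -10  -13  -16
  Δ  : -3  -3  -3  -3  -3
  Δ^2: 0  0  0  0
  Δ^3: 0  0  0
  Δ^4: 0  0
  Δ^5: 0
The first differences are constant (-3) and nonzero, while all higher differences vanish, so the minimal degree is 1.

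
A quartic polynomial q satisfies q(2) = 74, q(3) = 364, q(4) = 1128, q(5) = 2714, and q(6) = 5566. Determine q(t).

q(t) = 4t^4 + 2t^3 - t^2 - 3t + 4

Write q(t) = at^4 + bt^3 + ct^2 + dt + e. Substituting each data point gives a linear system:
  16a + 8b + 4c + 2d + e = 74
  81a + 27b + 9c + 3d + e = 364
  256a + 64b + 16c + 4d + e = 1128
  625a + 125b + 25c + 5d + e = 2714
  1296a + 216b + 36c + 6d + e = 5566
Solving the system yields a = 4, b = 2, c = -1, d = -3, e = 4.
So q(t) = 4t⁴ + 2t³ - t² - 3t + 4.
Check: q(6) = 5566. ✓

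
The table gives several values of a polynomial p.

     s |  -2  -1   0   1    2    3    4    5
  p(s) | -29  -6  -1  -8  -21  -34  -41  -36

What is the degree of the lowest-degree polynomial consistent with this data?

Forward differences of the values at s = -2, -1, 0, 1, 2, 3, 4, 5:
  p  : -29  -6  -1  -8  -21  -34  -41  -36
  Δ  : 23  5  -7  -13  -13  -7  5
  Δ^2: -18  -12  -6  0  6  12
  Δ^3: 6  6  6  6  6
  Δ^4: 0  0  0  0
  Δ^5: 0  0  0
  Δ^6: 0  0
  Δ^7: 0
The third differences are constant (6) and nonzero, while all higher differences vanish, so the minimal degree is 3.

3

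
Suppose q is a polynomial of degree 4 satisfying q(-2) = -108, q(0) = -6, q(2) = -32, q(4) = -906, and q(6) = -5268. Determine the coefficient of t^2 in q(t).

4

Write q(t) = at^4 + bt^3 + ct^2 + dt + e. Substituting each data point gives a linear system:
  16a - 8b + 4c - 2d + e = -108
  e = -6
  16a + 8b + 4c + 2d + e = -32
  256a + 64b + 16c + 4d + e = -906
  1296a + 216b + 36c + 6d + e = -5268
Solving the system yields a = -5, b = 5, c = 4, d = -1, e = -6.
So q(t) = -5t⁴ + 5t³ + 4t² - t - 6.
The coefficient of t^2 is 4.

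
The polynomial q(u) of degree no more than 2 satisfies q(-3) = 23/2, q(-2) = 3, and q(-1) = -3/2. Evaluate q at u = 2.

Write q(u) = au^2 + bu + c. Substituting each data point gives a linear system:
  9a - 3b + c = 23/2
  4a - 2b + c = 3
  a - b + c = -3/2
Solving the system yields a = 2, b = 3/2, c = -2.
So q(u) = 2u² + (3/2)u - 2.
Then q(2) = 9.

9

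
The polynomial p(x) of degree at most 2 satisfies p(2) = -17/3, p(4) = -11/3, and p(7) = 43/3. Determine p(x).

p(x) = x^2 - 5x + 1/3

Using the Lagrange interpolation formula with nodes 2, 4, 7:
  L_0(x) = (x - 4)(x - 7) / 10
  L_1(x) = (x - 2)(x - 7) / -6
  L_2(x) = (x - 2)(x - 4) / 15
Then p(x) = -17/3·L_0(x) - 11/3·L_1(x) + 43/3·L_2(x).
Expanding and collecting terms gives p(x) = x² - 5x + 1/3.
Check: p(7) = 43/3. ✓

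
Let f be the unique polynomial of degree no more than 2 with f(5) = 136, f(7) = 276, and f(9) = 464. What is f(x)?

Using the Lagrange interpolation formula with nodes 5, 7, 9:
  L_0(x) = (x - 7)(x - 9) / 8
  L_1(x) = (x - 5)(x - 9) / -4
  L_2(x) = (x - 5)(x - 7) / 8
Then f(x) = 136·L_0(x) + 276·L_1(x) + 464·L_2(x).
Expanding and collecting terms gives f(x) = 6x² - 2x - 4.
Check: f(7) = 276. ✓

f(x) = 6x^2 - 2x - 4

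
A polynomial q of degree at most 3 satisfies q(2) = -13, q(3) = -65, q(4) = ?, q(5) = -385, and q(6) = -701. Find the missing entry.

-181

The 4 known points determine the degree-3 polynomial uniquely.
Write q(n) = an^3 + bn^2 + cn + d. Substituting each data point gives a linear system:
  8a + 4b + 2c + d = -13
  27a + 9b + 3c + d = -65
  125a + 25b + 5c + d = -385
  216a + 36b + 6c + d = -701
Solving the system yields a = -4, b = 4, c = 4, d = -5.
So q(n) = -4n³ + 4n² + 4n - 5.
Then q(4) = -181.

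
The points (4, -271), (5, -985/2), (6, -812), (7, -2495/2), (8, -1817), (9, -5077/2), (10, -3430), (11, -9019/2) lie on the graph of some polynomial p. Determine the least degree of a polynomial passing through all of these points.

Forward differences of the values at t = 4, 5, 6, 7, 8, 9, 10, 11:
  p  : -271  -985/2  -812  -2495/2  -1817  -5077/2  -3430  -9019/2
  Δ  : -443/2  -639/2  -871/2  -1139/2  -1443/2  -1783/2  -2159/2
  Δ^2: -98  -116  -134  -152  -170  -188
  Δ^3: -18  -18  -18  -18  -18
  Δ^4: 0  0  0  0
  Δ^5: 0  0  0
  Δ^6: 0  0
  Δ^7: 0
The third differences are constant (-18) and nonzero, while all higher differences vanish, so the minimal degree is 3.

3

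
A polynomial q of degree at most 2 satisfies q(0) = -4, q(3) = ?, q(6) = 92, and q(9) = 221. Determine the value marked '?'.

On equispaced nodes a degree-2 polynomial has vanishing third forward difference, so
  - q(0) + 3·q(3) - 3·q(6) + q(9) = 0.
Substituting the known values and solving for q(3):
  3·q(3) = 51
  q(3) = 17.

17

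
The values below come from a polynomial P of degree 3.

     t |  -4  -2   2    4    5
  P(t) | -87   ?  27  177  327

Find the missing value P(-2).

The 4 known points determine the degree-3 polynomial uniquely.
Write P(t) = at^3 + bt^2 + ct + d. Substituting each data point gives a linear system:
  -64a + 16b - 4c + d = -87
  8a + 4b + 2c + d = 27
  64a + 16b + 4c + d = 177
  125a + 25b + 5c + d = 327
Solving the system yields a = 2, b = 3, c = 1, d = -3.
So P(t) = 2t^3 + 3t^2 + t - 3.
Then P(-2) = -9.

-9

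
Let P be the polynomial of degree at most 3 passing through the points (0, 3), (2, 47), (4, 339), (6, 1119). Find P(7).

1767

Write P(t) = at^3 + bt^2 + ct + d. Substituting each data point gives a linear system:
  d = 3
  8a + 4b + 2c + d = 47
  64a + 16b + 4c + d = 339
  216a + 36b + 6c + d = 1119
Solving the system yields a = 5, b = 1, c = 0, d = 3.
So P(t) = 5t^3 + t^2 + 3.
Then P(7) = 1767.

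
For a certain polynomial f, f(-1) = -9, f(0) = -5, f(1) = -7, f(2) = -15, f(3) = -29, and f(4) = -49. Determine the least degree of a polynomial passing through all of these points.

Forward differences of the values at t = -1, 0, 1, 2, 3, 4:
  f  : -9  -5  -7  -15  -29  -49
  Δ  : 4  -2  -8  -14  -20
  Δ^2: -6  -6  -6  -6
  Δ^3: 0  0  0
  Δ^4: 0  0
  Δ^5: 0
The second differences are constant (-6) and nonzero, while all higher differences vanish, so the minimal degree is 2.

2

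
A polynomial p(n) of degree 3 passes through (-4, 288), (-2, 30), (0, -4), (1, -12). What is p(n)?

Using the Lagrange interpolation formula with nodes -4, -2, 0, 1:
  L_0(n) = (n + 2)n(n - 1) / -40
  L_1(n) = (n + 4)n(n - 1) / 12
  L_2(n) = (n + 4)(n + 2)(n - 1) / -8
  L_3(n) = (n + 4)(n + 2)n / 15
Then p(n) = 288·L_0(n) + 30·L_1(n) - 4·L_2(n) - 12·L_3(n).
Expanding and collecting terms gives p(n) = -5n^3 - 2n^2 - n - 4.
Check: p(0) = -4. ✓

p(n) = -5n^3 - 2n^2 - n - 4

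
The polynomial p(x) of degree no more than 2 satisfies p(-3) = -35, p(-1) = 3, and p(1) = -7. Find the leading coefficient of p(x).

Write p(x) = ax^2 + bx + c. Substituting each data point gives a linear system:
  9a - 3b + c = -35
  a - b + c = 3
  a + b + c = -7
Solving the system yields a = -6, b = -5, c = 4.
So p(x) = -6x^2 - 5x + 4.
The leading coefficient is -6.

-6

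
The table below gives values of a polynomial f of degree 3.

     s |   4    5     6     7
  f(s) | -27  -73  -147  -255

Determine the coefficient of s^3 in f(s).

Write f(s) = as^3 + bs^2 + cs + d. Substituting each data point gives a linear system:
  64a + 16b + 4c + d = -27
  125a + 25b + 5c + d = -73
  216a + 36b + 6c + d = -147
  343a + 49b + 7c + d = -255
Solving the system yields a = -1, b = 1, c = 6, d = -3.
So f(s) = -s^3 + s^2 + 6s - 3.
The leading coefficient is -1.

-1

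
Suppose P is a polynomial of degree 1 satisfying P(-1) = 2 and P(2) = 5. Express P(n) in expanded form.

P(n) = n + 3

Using the Lagrange interpolation formula with nodes -1, 2:
  L_0(n) = (n - 2) / -3
  L_1(n) = (n + 1) / 3
Then P(n) = 2·L_0(n) + 5·L_1(n).
Expanding and collecting terms gives P(n) = n + 3.
Check: P(2) = 5. ✓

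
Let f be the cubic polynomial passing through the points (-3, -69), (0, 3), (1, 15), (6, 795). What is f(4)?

Using the Lagrange interpolation formula with nodes -3, 0, 1, 6:
  L_0(n) = n(n - 1)(n - 6) / -108
  L_1(n) = (n + 3)(n - 1)(n - 6) / 18
  L_2(n) = (n + 3)n(n - 6) / -20
  L_3(n) = (n + 3)n(n - 1) / 270
Then f(n) = -69·L_0(n) + 3·L_1(n) + 15·L_2(n) + 795·L_3(n).
Expanding and collecting terms gives f(n) = 3n^3 + 3n^2 + 6n + 3.
Evaluating at n = 4: f(4) = 267.

267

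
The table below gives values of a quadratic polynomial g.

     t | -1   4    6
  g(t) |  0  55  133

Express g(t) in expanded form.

g(t) = 4t^2 - t - 5

Write g(t) = at^2 + bt + c. Substituting each data point gives a linear system:
  a - b + c = 0
  16a + 4b + c = 55
  36a + 6b + c = 133
Solving the system yields a = 4, b = -1, c = -5.
So g(t) = 4t^2 - t - 5.
Check: g(-1) = 0. ✓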